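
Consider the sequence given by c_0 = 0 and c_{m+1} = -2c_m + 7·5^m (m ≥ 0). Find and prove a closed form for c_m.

Claim: c_m = -(-2)^m + 5^m.

Base case: c_0 = 0, and -(-2)^0 + 5^0 = -1 + 1 = 0.
Assume c_j = -(-2)^j + 5^j for some j ≥ 0.
Then c_{j+1} = -2c_j + 7·5^j = -2·(-(-2)^j + 5^j) + 7·5^j = -(-2)^{j+1} − 2·5^j + 7·5^j = -(-2)^{j+1} + 5·5^j = -(-2)^{j+1} + 5^{j+1}.
Hence c_m = -(-2)^m + 5^m for every m ≥ 0, by induction.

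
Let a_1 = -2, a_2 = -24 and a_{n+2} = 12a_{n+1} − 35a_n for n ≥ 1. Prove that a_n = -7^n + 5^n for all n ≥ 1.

Base cases: a_1 = -2 and -7^1 + 5^1 = -2; a_2 = -24 and -7^2 + 5^2 = -24.
Assume a_j = -7^j + 5^j for all 1 ≤ j ≤ r, where r ≥ 2.
Then a_{r+1} = 12a_r − 35a_{r−1} = 12·(-7^r + 5^r) − 35·(-7^{r−1} + 5^{r−1}) = -(12·7 − 35)7^{r−1} + (12·5 − 35)5^{r−1} = -49·7^{r−1} + 25·5^{r−1} = -7^{r+1} + 5^{r+1}.
So the formula holds for r+1, and by strong induction a_n = -7^n + 5^n for all n ≥ 1.

a_n = -7^n + 5^n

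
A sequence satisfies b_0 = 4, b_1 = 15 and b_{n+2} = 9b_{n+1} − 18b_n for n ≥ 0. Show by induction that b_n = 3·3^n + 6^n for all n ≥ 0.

Base cases: b_0 = 4 and 3·3^0 + 6^0 = 4; b_1 = 15 and 3·3^1 + 6^1 = 15.
Assume b_j = 3·3^j + 6^j for all 0 ≤ j ≤ r, where r ≥ 1.
Then b_{r+1} = 9b_r − 18b_{r−1} = 9·(3·3^r + 6^r) − 18·(3·3^{r−1} + 6^{r−1}) = 3·(9·3 − 18)3^{r−1} + (9·6 − 18)6^{r−1} = 27·3^{r−1} + 36·6^{r−1} = 3·3^{r+1} + 6^{r+1}.
So the formula holds for r+1, and by strong induction b_n = 3·3^n + 6^n for all n ≥ 0.

b_n = 3·3^n + 6^n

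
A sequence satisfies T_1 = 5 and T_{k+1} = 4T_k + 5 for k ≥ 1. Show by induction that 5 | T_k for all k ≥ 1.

Base case: T_1 = 5 = 5·1, so 5 | T_1.
Assume 5 | T_m, so T_m = 5t for some integer t.
Then T_{m+1} = 4T_m + 5 = 4·(5t) + 5 = 5(4t + 1), so 5 | T_{m+1}.
By induction, 5 | T_k for all k ≥ 1.

5 | T_k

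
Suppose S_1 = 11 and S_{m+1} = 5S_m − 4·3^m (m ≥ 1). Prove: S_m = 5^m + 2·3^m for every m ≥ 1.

Base case: S_1 = 11, and 5^1 + 2·3^1 = 5 + 6 = 11.
Assume S_k = 5^k + 2·3^k for some k ≥ 1.
Then S_{k+1} = 5S_k − 4·3^k = 5·(5^k + 2·3^k) − 4·3^k = 5^{k+1} + 10·3^k − 4·3^k = 5^{k+1} + 6·3^k = 5^{k+1} + 2·3^{k+1}.
By induction, S_m = 5^m + 2·3^m for all m ≥ 1.

S_m = 5^m + 2·3^m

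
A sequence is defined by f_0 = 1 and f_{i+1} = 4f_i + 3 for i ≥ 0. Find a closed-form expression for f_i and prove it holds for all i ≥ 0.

Claim: f_i = 2·4^i − 1.

Base case: f_0 = 1, and 2·4^0 − 1 = 2 − 1 = 1.
Assume f_r = 2·4^r − 1 for some r ≥ 0.
Then f_{r+1} = 4f_r + 3 = 4·(2·4^r − 1) + 3 = 8·4^r − 4 + 3 = 2·4^{r+1} − 1.
This completes the inductive step, so f_i = 2·4^i − 1 for all i ≥ 0.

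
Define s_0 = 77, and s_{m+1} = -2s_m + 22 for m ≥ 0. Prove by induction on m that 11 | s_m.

Base case: s_0 = 77 = 11·7, so 11 | s_0.
Assume 11 | s_k, so s_k = 11t for some integer t.
Then s_{k+1} = -2s_k + 22 = -2·(11t) + 22 = 11(-2t + 2), so 11 | s_{k+1}.
By induction, 11 | s_m for all m ≥ 0.

11 | s_m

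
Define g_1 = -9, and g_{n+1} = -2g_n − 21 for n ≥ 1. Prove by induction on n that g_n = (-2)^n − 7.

Base case: g_1 = -9, and (-2)^1 − 7 = -2 − 7 = -9.
Assume g_j = (-2)^j − 7 for some j ≥ 1.
Then g_{j+1} = -2g_j − 21 = -2·((-2)^j − 7) − 21 = -2·(-2)^j + 14 − 21 = (-2)^{j+1} − 7.
Hence g_n = (-2)^n − 7 for every n ≥ 1, by induction.

g_n = (-2)^n − 7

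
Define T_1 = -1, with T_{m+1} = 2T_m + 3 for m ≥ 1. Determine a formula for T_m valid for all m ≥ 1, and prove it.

Claim: T_m = 2^m − 3.

Base case: T_1 = -1, and 2^1 − 3 = 2 − 3 = -1.
Assume T_j = 2^j − 3 for some j ≥ 1.
Then T_{j+1} = 2T_j + 3 = 2·(2^j − 3) + 3 = 2^{j+1} − 6 + 3 = 2^{j+1} − 3.
So the formula holds for j+1, and by induction T_m = 2^m − 3 for all m ≥ 1.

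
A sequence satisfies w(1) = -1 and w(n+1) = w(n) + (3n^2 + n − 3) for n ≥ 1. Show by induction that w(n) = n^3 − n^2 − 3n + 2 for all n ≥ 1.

Base case: w(1) = -1, and 1^3 − 1^2 − 3·1 + 2 = -1.
Assume w(k) = k^3 − k^2 − 3k + 2.
Then w(k+1) = w(k) + (3k^2 + k − 3) = (k^3 − k^2 − 3k + 2) + (3k^2 + k − 3) = k^3 + 2k^2 − 2k − 1,
and (k+1)^3 − (k+1)^2 − 3·(k+1) + 2 = k^3 + 2k^2 − 2k − 1.
Hence w(n) = n^3 − n^2 − 3n + 2 for every n ≥ 1, by induction.

w(n) = n^3 − n^2 − 3n + 2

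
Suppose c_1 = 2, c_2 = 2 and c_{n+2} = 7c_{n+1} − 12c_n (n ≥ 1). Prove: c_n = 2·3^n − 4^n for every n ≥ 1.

Base cases: c_1 = 2 and 2·3^1 − 4^1 = 2; c_2 = 2 and 2·3^2 − 4^2 = 2.
Assume c_j = 2·3^j − 4^j for all 1 ≤ j ≤ m, where m ≥ 2.
Then c_{m+1} = 7c_m − 12c_{m−1} = 7·(2·3^m − 4^m) − 12·(2·3^{m−1} − 4^{m−1}) = 2·(7·3 − 12)3^{m−1} − (7·4 − 12)4^{m−1} = 18·3^{m−1} − 16·4^{m−1} = 2·3^{m+1} − 4^{m+1}.
So the formula holds for m+1, and by strong induction c_n = 2·3^n − 4^n for all n ≥ 1.

c_n = 2·3^n − 4^n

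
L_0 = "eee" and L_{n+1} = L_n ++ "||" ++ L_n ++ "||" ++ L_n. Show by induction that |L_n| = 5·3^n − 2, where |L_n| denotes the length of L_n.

Base case: |L_0| = 3, and 5·3^0 − 2 = 3.
Assume |L_m| = 5·3^m − 2.
Then |L_{m+1}| = 3|L_m| + 4 = 3(5·3^m − 2) + 4 = 5·3^{m+1} − 6 + 4 = 5·3^{m+1} − 2.
So the formula holds for m+1, and by induction |L_n| = 5·3^n − 2 for all n ≥ 0.

|L_n| = 5·3^n − 2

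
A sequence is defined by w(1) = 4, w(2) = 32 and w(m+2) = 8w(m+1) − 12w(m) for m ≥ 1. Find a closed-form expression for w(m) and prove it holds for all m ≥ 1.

Claim: w(m) = 6^m − 2^m.

Base cases: w(1) = 4 and 6^1 − 2^1 = 4; w(2) = 32 and 6^2 − 2^2 = 32.
Assume w(j) = 6^j − 2^j for all 1 ≤ j ≤ r, where r ≥ 2.
Then w(r+1) = 8w(r) − 12w(r−1) = 8·(6^r − 2^r) − 12·(6^{r−1} − 2^{r−1}) = (8·6 − 12)6^{r−1} − (8·2 − 12)2^{r−1} = 36·6^{r−1} − 4·2^{r−1} = 6^{r+1} − 2^{r+1}.
This completes the inductive step, so w(m) = 6^m − 2^m for all m ≥ 1.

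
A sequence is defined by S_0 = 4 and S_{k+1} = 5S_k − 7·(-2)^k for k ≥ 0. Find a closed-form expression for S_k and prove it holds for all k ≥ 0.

Claim: S_k = 3·5^k + (-2)^k.

Base case: S_0 = 4, and 3·5^0 + (-2)^0 = 3 + 1 = 4.
Assume S_m = 3·5^m + (-2)^m for some m ≥ 0.
Then S_{m+1} = 5S_m − 7·(-2)^m = 5·(3·5^m + (-2)^m) − 7·(-2)^m = 3·5^{m+1} + 5·(-2)^m − 7·(-2)^m = 3·5^{m+1} − 2·(-2)^m = 3·5^{m+1} + (-2)^{m+1}.
This completes the inductive step, so S_k = 3·5^k + (-2)^k for all k ≥ 0.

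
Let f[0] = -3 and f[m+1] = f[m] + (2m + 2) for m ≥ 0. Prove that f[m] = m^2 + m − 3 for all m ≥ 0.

Base case: f[0] = -3, and 0^2 + 0 − 3 = -3.
Assume f[k] = k^2 + k − 3.
Then f[k+1] = f[k] + (2k + 2) = (k^2 + k − 3) + (2k + 2) = k^2 + 3k − 1,
and (k+1)^2 + (k+1) − 3 = k^2 + 3k − 1.
By induction, f[m] = m^2 + m − 3 for all m ≥ 0.

f[m] = m^2 + m − 3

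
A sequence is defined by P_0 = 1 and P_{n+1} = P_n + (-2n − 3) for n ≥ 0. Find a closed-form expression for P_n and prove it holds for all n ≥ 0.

Claim: P_n = -n^2 − 2n + 1.

Base case: P_0 = 1, and -0^2 − 2·0 + 1 = 1.
Assume P_j = -j^2 − 2j + 1.
Then P_{j+1} = P_j + (-2j − 3) = (-j^2 − 2j + 1) + (-2j − 3) = -j^2 − 4j − 2,
and -(j+1)^2 − 2·(j+1) + 1 = -j^2 − 4j − 2.
Hence P_n = -n^2 − 2n + 1 for every n ≥ 0, by induction.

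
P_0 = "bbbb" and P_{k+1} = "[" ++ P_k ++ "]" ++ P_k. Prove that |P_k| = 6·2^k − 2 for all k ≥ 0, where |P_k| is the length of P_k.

Base case: |P_0| = 4, and 6·2^0 − 2 = 4.
Assume |P_r| = 6·2^r − 2.
Then |P_{r+1}| = 1 + |P_r| + 1 + |P_r| = 2|P_r| + 2 = 2(6·2^r − 2) + 2 = 6·2^{r+1} − 4 + 2 = 6·2^{r+1} − 2.
Hence |P_k| = 6·2^k − 2 for every k ≥ 0, by induction.

|P_k| = 6·2^k − 2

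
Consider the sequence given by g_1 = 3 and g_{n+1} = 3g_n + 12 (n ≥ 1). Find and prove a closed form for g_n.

Claim: g_n = 3^{n+1} − 6.

Base case: g_1 = 3, and 3^{1+1} − 6 = 9 − 6 = 3.
Assume g_k = 3^{k+1} − 6 for some k ≥ 1.
Then g_{k+1} = 3g_k + 12 = 3·(3^{k+1} − 6) + 12 = 3^{k+2} − 18 + 12 = 3^{k+2} − 6.
So the formula holds for k+1, and by induction g_n = 3^{n+1} − 6 for all n ≥ 1.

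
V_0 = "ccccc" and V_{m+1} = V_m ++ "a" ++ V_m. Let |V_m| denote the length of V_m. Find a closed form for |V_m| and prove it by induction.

Claim: |V_m| = 6·2^m − 1.

Base case: |V_0| = 5, and 6·2^0 − 1 = 5.
Assume |V_r| = 6·2^r − 1.
Then |V_{r+1}| = |V_r| + 1 + |V_r| = 2|V_r| + 1 = 2(6·2^r − 1) + 1 = 6·2^{r+1} − 2 + 1 = 6·2^{r+1} − 1.
Hence |V_m| = 6·2^m − 1 for every m ≥ 0, by induction.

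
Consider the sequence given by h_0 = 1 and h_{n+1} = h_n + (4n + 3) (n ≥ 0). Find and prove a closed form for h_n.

Claim: h_n = 2n^2 + n + 1.

Base case: h_0 = 1, and 2·0^2 + 0 + 1 = 1.
Assume h_r = 2r^2 + r + 1.
Then h_{r+1} = h_r + (4r + 3) = (2r^2 + r + 1) + (4r + 3) = 2r^2 + 5r + 4,
and 2·(r+1)^2 + (r+1) + 1 = 2r^2 + 5r + 4.
This completes the inductive step, so h_n = 2n^2 + n + 1 for all n ≥ 0.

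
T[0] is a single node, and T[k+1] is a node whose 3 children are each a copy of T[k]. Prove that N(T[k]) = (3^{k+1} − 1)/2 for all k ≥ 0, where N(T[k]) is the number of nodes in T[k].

Base case: N(T[0]) = 1, and (3^{0+1} − 1)/2 = 1.
Assume N(T[m]) = (3^{m+1} − 1)/2.
Then N(T[m+1]) = 1 + 3N(T[m]) = 1 + 3·(3^{m+1} − 1)/2 = 1 + (3^{m+2} − 3)/2 = (2 + 3^{m+2} − 3)/2 = (3^{m+2} − 1)/2.
So the formula holds for m+1, and by induction N(T[k]) = (3^{k+1} − 1)/2 for all k ≥ 0.

N(T[k]) = (3^{k+1} − 1)/2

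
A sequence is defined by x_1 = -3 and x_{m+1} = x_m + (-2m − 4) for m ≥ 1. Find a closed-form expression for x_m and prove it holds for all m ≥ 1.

Claim: x_m = -m^2 − 3m + 1.

Base case: x_1 = -3, and -1^2 − 3·1 + 1 = -3.
Assume x_j = -j^2 − 3j + 1.
Then x_{j+1} = x_j + (-2j − 4) = (-j^2 − 3j + 1) + (-2j − 4) = -j^2 − 5j − 3,
and -(j+1)^2 − 3·(j+1) + 1 = -j^2 − 5j − 3.
Hence x_m = -m^2 − 3m + 1 for every m ≥ 1, by induction.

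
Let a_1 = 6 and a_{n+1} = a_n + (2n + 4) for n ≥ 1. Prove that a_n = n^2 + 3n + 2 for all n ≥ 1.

Base case: a_1 = 6, and 1^2 + 3·1 + 2 = 6.
Assume a_m = m^2 + 3m + 2.
Then a_{m+1} = a_m + (2m + 4) = (m^2 + 3m + 2) + (2m + 4) = m^2 + 5m + 6,
and (m+1)^2 + 3·(m+1) + 2 = m^2 + 5m + 6.
By induction, a_n = n^2 + 3n + 2 for all n ≥ 1.

a_n = n^2 + 3n + 2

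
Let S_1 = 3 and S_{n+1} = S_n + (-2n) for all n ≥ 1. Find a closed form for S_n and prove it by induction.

Claim: S_n = -n^2 + n + 3.

Base case: S_1 = 3, and -1^2 + 1 + 3 = 3.
Assume S_j = -j^2 + j + 3.
Then S_{j+1} = S_j + (-2j) = (-j^2 + j + 3) + (-2j) = -j^2 − j + 3,
and -(j+1)^2 + (j+1) + 3 = -j^2 − j + 3.
This completes the inductive step, so S_n = -n^2 + n + 3 for all n ≥ 1.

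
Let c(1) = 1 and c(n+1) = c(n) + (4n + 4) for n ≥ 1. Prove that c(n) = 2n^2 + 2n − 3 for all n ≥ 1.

Base case: c(1) = 1, and 2·1^2 + 2·1 − 3 = 1.
Assume c(j) = 2j^2 + 2j − 3.
Then c(j+1) = c(j) + (4j + 4) = (2j^2 + 2j − 3) + (4j + 4) = 2j^2 + 6j + 1,
and 2·(j+1)^2 + 2·(j+1) − 3 = 2j^2 + 6j + 1.
This completes the inductive step, so c(n) = 2n^2 + 2n − 3 for all n ≥ 1.

c(n) = 2n^2 + 2n − 3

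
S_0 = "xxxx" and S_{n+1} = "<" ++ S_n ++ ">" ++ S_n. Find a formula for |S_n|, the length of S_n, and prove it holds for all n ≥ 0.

Claim: |S_n| = 6·2^n − 2.

Base case: |S_0| = 4, and 6·2^0 − 2 = 4.
Assume |S_k| = 6·2^k − 2.
Then |S_{k+1}| = 1 + |S_k| + 1 + |S_k| = 2|S_k| + 2 = 2(6·2^k − 2) + 2 = 6·2^{k+1} − 4 + 2 = 6·2^{k+1} − 2.
Hence |S_n| = 6·2^n − 2 for every n ≥ 0, by induction.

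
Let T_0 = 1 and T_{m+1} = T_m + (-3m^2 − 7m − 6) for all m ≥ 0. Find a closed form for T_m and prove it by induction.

Claim: T_m = -m^3 − 2m^2 − 3m + 1.

Base case: T_0 = 1, and -0^3 − 2·0^2 − 3·0 + 1 = 1.
Assume T_k = -k^3 − 2k^2 − 3k + 1.
Then T_{k+1} = T_k + (-3k^2 − 7k − 6) = (-k^3 − 2k^2 − 3k + 1) + (-3k^2 − 7k − 6) = -k^3 − 5k^2 − 10k − 5,
and -(k+1)^3 − 2·(k+1)^2 − 3·(k+1) + 1 = -k^3 − 5k^2 − 10k − 5.
Hence T_m = -m^3 − 2m^2 − 3m + 1 for every m ≥ 0, by induction.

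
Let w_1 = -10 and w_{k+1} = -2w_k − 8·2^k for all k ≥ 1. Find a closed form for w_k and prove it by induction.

Claim: w_k = 3·(-2)^k − 2·2^k.

Base case: w_1 = -10, and 3·(-2)^1 − 2·2^1 = -6 − 4 = -10.
Assume w_r = 3·(-2)^r − 2·2^r for some r ≥ 1.
Then w_{r+1} = -2w_r − 8·2^r = -2·(3·(-2)^r − 2·2^r) − 8·2^r = 3·(-2)^{r+1} + 4·2^r − 8·2^r = 3·(-2)^{r+1} − 4·2^r = 3·(-2)^{r+1} − 2·2^{r+1}.
So the formula holds for r+1, and by induction w_k = 3·(-2)^k − 2·2^k for all k ≥ 1.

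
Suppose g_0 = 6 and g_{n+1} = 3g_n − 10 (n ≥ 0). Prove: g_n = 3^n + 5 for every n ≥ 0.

Base case: g_0 = 6, and 3^0 + 5 = 1 + 5 = 6.
Assume g_j = 3^j + 5 for some j ≥ 0.
Then g_{j+1} = 3g_j − 10 = 3·(3^j + 5) − 10 = 3^{j+1} + 15 − 10 = 3^{j+1} + 5.
By induction, g_n = 3^n + 5 for all n ≥ 0.

g_n = 3^n + 5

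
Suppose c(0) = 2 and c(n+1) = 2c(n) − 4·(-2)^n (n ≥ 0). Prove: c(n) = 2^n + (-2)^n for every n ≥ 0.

Base case: c(0) = 2, and 2^0 + (-2)^0 = 1 + 1 = 2.
Assume c(m) = 2^m + (-2)^m for some m ≥ 0.
Then c(m+1) = 2c(m) − 4·(-2)^m = 2·(2^m + (-2)^m) − 4·(-2)^m = 2^{m+1} + 2·(-2)^m − 4·(-2)^m = 2^{m+1} − 2·(-2)^m = 2^{m+1} + (-2)^{m+1}.
This completes the inductive step, so c(n) = 2^n + (-2)^n for all n ≥ 0.

c(n) = 2^n + (-2)^n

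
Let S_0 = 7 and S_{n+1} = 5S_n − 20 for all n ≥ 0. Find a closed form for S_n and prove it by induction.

Claim: S_n = 2·5^n + 5.

Base case: S_0 = 7, and 2·5^0 + 5 = 2 + 5 = 7.
Assume S_r = 2·5^r + 5 for some r ≥ 0.
Then S_{r+1} = 5S_r − 20 = 5·(2·5^r + 5) − 20 = 10·5^r + 25 − 20 = 2·5^{r+1} + 5.
By induction, S_n = 2·5^n + 5 for all n ≥ 0.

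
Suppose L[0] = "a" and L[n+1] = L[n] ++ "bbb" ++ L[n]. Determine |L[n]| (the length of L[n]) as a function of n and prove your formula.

Claim: |L[n]| = 2^{n+2} − 3.

Base case: |L[0]| = 1, and 2^{0+2} − 3 = 1.
Assume |L[k]| = 2^{k+2} − 3.
Then |L[k+1]| = |L[k]| + 3 + |L[k]| = 2|L[k]| + 3 = 2(2^{k+2} − 3) + 3 = 2^{k+3} − 6 + 3 = 2^{k+3} − 3.
This completes the inductive step, so |L[n]| = 2^{n+2} − 3 for all n ≥ 0.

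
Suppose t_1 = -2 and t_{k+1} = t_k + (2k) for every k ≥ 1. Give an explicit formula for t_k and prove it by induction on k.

Claim: t_k = k^2 − k − 2.

Base case: t_1 = -2, and 1^2 − 1 − 2 = -2.
Assume t_r = r^2 − r − 2.
Then t_{r+1} = t_r + (2r) = (r^2 − r − 2) + (2r) = r^2 + r − 2,
and (r+1)^2 − (r+1) − 2 = r^2 + r − 2.
This completes the inductive step, so t_k = k^2 − k − 2 for all k ≥ 1.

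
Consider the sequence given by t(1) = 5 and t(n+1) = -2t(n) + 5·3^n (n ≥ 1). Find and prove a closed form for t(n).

Claim: t(n) = -(-2)^n + 3^n.

Base case: t(1) = 5, and -(-2)^1 + 3^1 = 2 + 3 = 5.
Assume t(m) = -(-2)^m + 3^m for some m ≥ 1.
Then t(m+1) = -2t(m) + 5·3^m = -2·(-(-2)^m + 3^m) + 5·3^m = -(-2)^{m+1} − 2·3^m + 5·3^m = -(-2)^{m+1} + 3·3^m = -(-2)^{m+1} + 3^{m+1}.
This completes the inductive step, so t(n) = -(-2)^n + 3^n for all n ≥ 1.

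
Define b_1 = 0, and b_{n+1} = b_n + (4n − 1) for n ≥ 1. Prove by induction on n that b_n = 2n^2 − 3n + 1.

Base case: b_1 = 0, and 2·1^2 − 3·1 + 1 = 0.
Assume b_r = 2r^2 − 3r + 1.
Then b_{r+1} = b_r + (4r − 1) = (2r^2 − 3r + 1) + (4r − 1) = 2r^2 + r,
and 2·(r+1)^2 − 3·(r+1) + 1 = 2r^2 + r.
By induction, b_n = 2n^2 − 3n + 1 for all n ≥ 1.

b_n = 2n^2 − 3n + 1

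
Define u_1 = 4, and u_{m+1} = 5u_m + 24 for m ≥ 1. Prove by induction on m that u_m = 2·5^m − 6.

Base case: u_1 = 4, and 2·5^1 − 6 = 10 − 6 = 4.
Assume u_k = 2·5^k − 6 for some k ≥ 1.
Then u_{k+1} = 5u_k + 24 = 5·(2·5^k − 6) + 24 = 10·5^k − 30 + 24 = 2·5^{k+1} − 6.
By induction, u_m = 2·5^m − 6 for all m ≥ 1.

u_m = 2·5^m − 6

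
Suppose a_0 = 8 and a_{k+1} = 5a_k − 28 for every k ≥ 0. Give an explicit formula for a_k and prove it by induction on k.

Claim: a_k = 5^k + 7.

Base case: a_0 = 8, and 5^0 + 7 = 1 + 7 = 8.
Assume a_r = 5^r + 7 for some r ≥ 0.
Then a_{r+1} = 5a_r − 28 = 5·(5^r + 7) − 28 = 5^{r+1} + 35 − 28 = 5^{r+1} + 7.
So the formula holds for r+1, and by induction a_k = 5^k + 7 for all k ≥ 0.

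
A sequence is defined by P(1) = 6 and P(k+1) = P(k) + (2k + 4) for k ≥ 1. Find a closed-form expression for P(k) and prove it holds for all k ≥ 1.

Claim: P(k) = k^2 + 3k + 2.

Base case: P(1) = 6, and 1^2 + 3·1 + 2 = 6.
Assume P(r) = r^2 + 3r + 2.
Then P(r+1) = P(r) + (2r + 4) = (r^2 + 3r + 2) + (2r + 4) = r^2 + 5r + 6,
and (r+1)^2 + 3·(r+1) + 2 = r^2 + 5r + 6.
This completes the inductive step, so P(k) = k^2 + 3k + 2 for all k ≥ 1.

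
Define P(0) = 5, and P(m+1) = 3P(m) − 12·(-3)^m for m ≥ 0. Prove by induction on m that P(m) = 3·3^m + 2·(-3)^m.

Base case: P(0) = 5, and 3·3^0 + 2·(-3)^0 = 3 + 2 = 5.
Assume P(k) = 3·3^k + 2·(-3)^k for some k ≥ 0.
Then P(k+1) = 3P(k) − 12·(-3)^k = 3·(3·3^k + 2·(-3)^k) − 12·(-3)^k = 3·3^{k+1} + 6·(-3)^k − 12·(-3)^k = 3·3^{k+1} − 6·(-3)^k = 3·3^{k+1} + 2·(-3)^{k+1}.
Hence P(m) = 3·3^m + 2·(-3)^m for every m ≥ 0, by induction.

P(m) = 3·3^m + 2·(-3)^m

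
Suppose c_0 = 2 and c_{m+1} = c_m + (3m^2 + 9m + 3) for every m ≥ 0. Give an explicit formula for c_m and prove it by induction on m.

Claim: c_m = m^3 + 3m^2 − m + 2.

Base case: c_0 = 2, and 0^3 + 3·0^2 − 0 + 2 = 2.
Assume c_k = k^3 + 3k^2 − k + 2.
Then c_{k+1} = c_k + (3k^2 + 9k + 3) = (k^3 + 3k^2 − k + 2) + (3k^2 + 9k + 3) = k^3 + 6k^2 + 8k + 5,
and (k+1)^3 + 3·(k+1)^2 − (k+1) + 2 = k^3 + 6k^2 + 8k + 5.
By induction, c_m = m^3 + 3m^2 − m + 2 for all m ≥ 0.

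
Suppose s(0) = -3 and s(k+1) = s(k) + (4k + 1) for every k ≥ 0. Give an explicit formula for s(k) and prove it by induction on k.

Claim: s(k) = 2k^2 − k − 3.

Base case: s(0) = -3, and 2·0^2 − 0 − 3 = -3.
Assume s(j) = 2j^2 − j − 3.
Then s(j+1) = s(j) + (4j + 1) = (2j^2 − j − 3) + (4j + 1) = 2j^2 + 3j − 2,
and 2·(j+1)^2 − (j+1) − 3 = 2j^2 + 3j − 2.
By induction, s(k) = 2k^2 − k − 3 for all k ≥ 0.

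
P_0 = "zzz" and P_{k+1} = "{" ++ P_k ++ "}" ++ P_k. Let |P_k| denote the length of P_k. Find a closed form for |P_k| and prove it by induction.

Claim: |P_k| = 5·2^k − 2.

Base case: |P_0| = 3, and 5·2^0 − 2 = 3.
Assume |P_j| = 5·2^j − 2.
Then |P_{j+1}| = 1 + |P_j| + 1 + |P_j| = 2|P_j| + 2 = 2(5·2^j − 2) + 2 = 5·2^{j+1} − 4 + 2 = 5·2^{j+1} − 2.
By induction, |P_k| = 5·2^k − 2 for all k ≥ 0.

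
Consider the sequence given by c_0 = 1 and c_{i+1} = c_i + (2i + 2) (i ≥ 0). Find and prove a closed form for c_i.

Claim: c_i = i^2 + i + 1.

Base case: c_0 = 1, and 0^2 + 0 + 1 = 1.
Assume c_r = r^2 + r + 1.
Then c_{r+1} = c_r + (2r + 2) = (r^2 + r + 1) + (2r + 2) = r^2 + 3r + 3,
and (r+1)^2 + (r+1) + 1 = r^2 + 3r + 3.
This completes the inductive step, so c_i = i^2 + i + 1 for all i ≥ 0.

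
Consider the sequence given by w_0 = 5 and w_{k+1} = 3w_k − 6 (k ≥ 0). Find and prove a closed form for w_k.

Claim: w_k = 2·3^k + 3.

Base case: w_0 = 5, and 2·3^0 + 3 = 2 + 3 = 5.
Assume w_j = 2·3^j + 3 for some j ≥ 0.
Then w_{j+1} = 3w_j − 6 = 3·(2·3^j + 3) − 6 = 6·3^j + 9 − 6 = 2·3^{j+1} + 3.
Hence w_k = 2·3^k + 3 for every k ≥ 0, by induction.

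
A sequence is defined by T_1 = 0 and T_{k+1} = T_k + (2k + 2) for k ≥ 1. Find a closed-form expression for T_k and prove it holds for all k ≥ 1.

Claim: T_k = k^2 + k − 2.

Base case: T_1 = 0, and 1^2 + 1 − 2 = 0.
Assume T_m = m^2 + m − 2.
Then T_{m+1} = T_m + (2m + 2) = (m^2 + m − 2) + (2m + 2) = m^2 + 3m,
and (m+1)^2 + (m+1) − 2 = m^2 + 3m.
This completes the inductive step, so T_k = k^2 + k − 2 for all k ≥ 1.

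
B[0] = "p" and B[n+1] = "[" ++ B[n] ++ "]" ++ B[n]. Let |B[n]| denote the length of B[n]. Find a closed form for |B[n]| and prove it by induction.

Claim: |B[n]| = 3·2^n − 2.

Base case: |B[0]| = 1, and 3·2^0 − 2 = 1.
Assume |B[j]| = 3·2^j − 2.
Then |B[j+1]| = 1 + |B[j]| + 1 + |B[j]| = 2|B[j]| + 2 = 2(3·2^j − 2) + 2 = 3·2^{j+1} − 4 + 2 = 3·2^{j+1} − 2.
By induction, |B[n]| = 3·2^n − 2 for all n ≥ 0.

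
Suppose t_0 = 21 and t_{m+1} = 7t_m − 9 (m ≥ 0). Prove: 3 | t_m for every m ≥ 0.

Base case: t_0 = 21 = 3·7, so 3 | t_0.
Assume 3 | t_r, so t_r = 3s for some integer s.
Then t_{r+1} = 7t_r − 9 = 7·(3s) − 9 = 3(7s − 3), so 3 | t_{r+1}.
Hence 3 | t_m for every m ≥ 0, by induction.

3 | t_m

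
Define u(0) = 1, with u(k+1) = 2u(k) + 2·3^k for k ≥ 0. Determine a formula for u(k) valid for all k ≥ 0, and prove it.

Claim: u(k) = -2^k + 2·3^k.

Base case: u(0) = 1, and -2^0 + 2·3^0 = -1 + 2 = 1.
Assume u(j) = -2^j + 2·3^j for some j ≥ 0.
Then u(j+1) = 2u(j) + 2·3^j = 2·(-2^j + 2·3^j) + 2·3^j = -2^{j+1} + 4·3^j + 2·3^j = -2^{j+1} + 6·3^j = -2^{j+1} + 2·3^{j+1}.
By induction, u(k) = -2^k + 2·3^k for all k ≥ 0.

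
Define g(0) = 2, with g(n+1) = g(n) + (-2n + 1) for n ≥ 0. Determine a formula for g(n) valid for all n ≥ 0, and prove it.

Claim: g(n) = -n^2 + 2n + 2.

Base case: g(0) = 2, and -0^2 + 2·0 + 2 = 2.
Assume g(m) = -m^2 + 2m + 2.
Then g(m+1) = g(m) + (-2m + 1) = (-m^2 + 2m + 2) + (-2m + 1) = -m^2 + 3,
and -(m+1)^2 + 2·(m+1) + 2 = -m^2 + 3.
Hence g(n) = -n^2 + 2n + 2 for every n ≥ 0, by induction.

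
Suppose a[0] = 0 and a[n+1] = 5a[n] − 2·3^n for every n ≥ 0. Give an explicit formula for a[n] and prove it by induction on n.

Claim: a[n] = -5^n + 3^n.

Base case: a[0] = 0, and -5^0 + 3^0 = -1 + 1 = 0.
Assume a[m] = -5^m + 3^m for some m ≥ 0.
Then a[m+1] = 5a[m] − 2·3^m = 5·(-5^m + 3^m) − 2·3^m = -5^{m+1} + 5·3^m − 2·3^m = -5^{m+1} + 3·3^m = -5^{m+1} + 3^{m+1}.
Hence a[n] = -5^n + 3^n for every n ≥ 0, by induction.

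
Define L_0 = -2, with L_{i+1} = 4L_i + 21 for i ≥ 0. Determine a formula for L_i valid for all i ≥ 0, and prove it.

Claim: L_i = 5·4^i − 7.

Base case: L_0 = -2, and 5·4^0 − 7 = 5 − 7 = -2.
Assume L_m = 5·4^m − 7 for some m ≥ 0.
Then L_{m+1} = 4L_m + 21 = 4·(5·4^m − 7) + 21 = 20·4^m − 28 + 21 = 5·4^{m+1} − 7.
Hence L_i = 5·4^i − 7 for every i ≥ 0, by induction.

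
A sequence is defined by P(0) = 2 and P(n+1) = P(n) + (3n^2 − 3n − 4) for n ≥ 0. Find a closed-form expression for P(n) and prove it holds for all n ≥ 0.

Claim: P(n) = n^3 − 3n^2 − 2n + 2.

Base case: P(0) = 2, and 0^3 − 3·0^2 − 2·0 + 2 = 2.
Assume P(j) = j^3 − 3j^2 − 2j + 2.
Then P(j+1) = P(j) + (3j^2 − 3j − 4) = (j^3 − 3j^2 − 2j + 2) + (3j^2 − 3j − 4) = j^3 − 5j − 2,
and (j+1)^3 − 3·(j+1)^2 − 2·(j+1) + 2 = j^3 − 5j − 2.
By induction, P(n) = n^3 − 3n^2 − 2n + 2 for all n ≥ 0.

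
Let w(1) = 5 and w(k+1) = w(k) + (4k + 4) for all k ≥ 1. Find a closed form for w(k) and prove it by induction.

Claim: w(k) = 2k^2 + 2k + 1.

Base case: w(1) = 5, and 2·1^2 + 2·1 + 1 = 5.
Assume w(r) = 2r^2 + 2r + 1.
Then w(r+1) = w(r) + (4r + 4) = (2r^2 + 2r + 1) + (4r + 4) = 2r^2 + 6r + 5,
and 2·(r+1)^2 + 2·(r+1) + 1 = 2r^2 + 6r + 5.
By induction, w(k) = 2k^2 + 2k + 1 for all k ≥ 1.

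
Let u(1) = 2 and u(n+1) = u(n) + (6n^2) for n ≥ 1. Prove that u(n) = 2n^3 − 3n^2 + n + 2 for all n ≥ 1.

Base case: u(1) = 2, and 2·1^3 − 3·1^2 + 1 + 2 = 2.
Assume u(k) = 2k^3 − 3k^2 + k + 2.
Then u(k+1) = u(k) + (6k^2) = (2k^3 − 3k^2 + k + 2) + (6k^2) = 2k^3 + 3k^2 + k + 2,
and 2·(k+1)^3 − 3·(k+1)^2 + (k+1) + 2 = 2k^3 + 3k^2 + k + 2.
This completes the inductive step, so u(n) = 2n^3 − 3n^2 + n + 2 for all n ≥ 1.

u(n) = 2n^3 − 3n^2 + n + 2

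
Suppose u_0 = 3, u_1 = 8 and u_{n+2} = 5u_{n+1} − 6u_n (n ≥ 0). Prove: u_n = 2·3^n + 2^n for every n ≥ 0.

Base cases: u_0 = 3 and 2·3^0 + 2^0 = 3; u_1 = 8 and 2·3^1 + 2^1 = 8.
Assume u_j = 2·3^j + 2^j for all 0 ≤ j ≤ m, where m ≥ 1.
Then u_{m+1} = 5u_m − 6u_{m−1} = 5·(2·3^m + 2^m) − 6·(2·3^{m−1} + 2^{m−1}) = 2·(5·3 − 6)3^{m−1} + (5·2 − 6)2^{m−1} = 18·3^{m−1} + 4·2^{m−1} = 2·3^{m+1} + 2^{m+1}.
Hence u_n = 2·3^n + 2^n for every n ≥ 0, by strong induction.

u_n = 2·3^n + 2^n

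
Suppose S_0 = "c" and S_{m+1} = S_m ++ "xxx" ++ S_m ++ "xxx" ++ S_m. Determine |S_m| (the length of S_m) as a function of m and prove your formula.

Claim: |S_m| = 4·3^m − 3.

Base case: |S_0| = 1, and 4·3^0 − 3 = 1.
Assume |S_k| = 4·3^k − 3.
Then |S_{k+1}| = 3|S_k| + 6 = 3(4·3^k − 3) + 6 = 4·3^{k+1} − 9 + 6 = 4·3^{k+1} − 3.
By induction, |S_m| = 4·3^m − 3 for all m ≥ 0.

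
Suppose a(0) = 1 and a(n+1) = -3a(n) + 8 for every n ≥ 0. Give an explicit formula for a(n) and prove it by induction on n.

Claim: a(n) = -(-3)^n + 2.

Base case: a(0) = 1, and -(-3)^0 + 2 = -1 + 2 = 1.
Assume a(j) = -(-3)^j + 2 for some j ≥ 0.
Then a(j+1) = -3a(j) + 8 = -3·(-(-3)^j + 2) + 8 = 3·(-3)^j − 6 + 8 = -(-3)^{j+1} + 2.
This completes the inductive step, so a(n) = -(-3)^n + 2 for all n ≥ 0.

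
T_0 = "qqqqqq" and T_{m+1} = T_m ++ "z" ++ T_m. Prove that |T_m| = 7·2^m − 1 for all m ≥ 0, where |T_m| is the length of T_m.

Base case: |T_0| = 6, and 7·2^0 − 1 = 6.
Assume |T_k| = 7·2^k − 1.
Then |T_{k+1}| = |T_k| + 1 + |T_k| = 2|T_k| + 1 = 2(7·2^k − 1) + 1 = 7·2^{k+1} − 2 + 1 = 7·2^{k+1} − 1.
This completes the inductive step, so |T_m| = 7·2^m − 1 for all m ≥ 0.

|T_m| = 7·2^m − 1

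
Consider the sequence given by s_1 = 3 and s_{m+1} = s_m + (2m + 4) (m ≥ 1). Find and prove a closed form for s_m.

Claim: s_m = m^2 + 3m − 1.

Base case: s_1 = 3, and 1^2 + 3·1 − 1 = 3.
Assume s_k = k^2 + 3k − 1.
Then s_{k+1} = s_k + (2k + 4) = (k^2 + 3k − 1) + (2k + 4) = k^2 + 5k + 3,
and (k+1)^2 + 3·(k+1) − 1 = k^2 + 5k + 3.
By induction, s_m = m^2 + 3m − 1 for all m ≥ 1.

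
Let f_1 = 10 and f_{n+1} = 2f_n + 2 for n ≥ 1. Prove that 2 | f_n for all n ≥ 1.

Base case: f_1 = 10 = 2·5, so 2 | f_1.
Assume 2 | f_k, so f_k = 2t for some integer t.
Then f_{k+1} = 2f_k + 2 = 2·(2t) + 2 = 2(2t + 1), so 2 | f_{k+1}.
This completes the inductive step, so 2 | f_n for all n ≥ 1.

2 | f_n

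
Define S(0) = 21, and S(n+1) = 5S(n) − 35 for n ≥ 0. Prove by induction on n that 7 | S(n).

Base case: S(0) = 21 = 7·3, so 7 | S(0).
Assume 7 | S(r), so S(r) = 7t for some integer t.
Then S(r+1) = 5S(r) − 35 = 5·(7t) − 35 = 7(5t − 5), so 7 | S(r+1).
By induction, 7 | S(n) for all n ≥ 0.

7 | S(n)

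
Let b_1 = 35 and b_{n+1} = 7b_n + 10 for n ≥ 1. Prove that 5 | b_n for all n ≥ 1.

Base case: b_1 = 35 = 5·7, so 5 | b_1.
Assume 5 | b_m, so b_m = 5t for some integer t.
Then b_{m+1} = 7b_m + 10 = 7·(5t) + 10 = 5(7t + 2), so 5 | b_{m+1}.
This completes the inductive step, so 5 | b_n for all n ≥ 1.

5 | b_n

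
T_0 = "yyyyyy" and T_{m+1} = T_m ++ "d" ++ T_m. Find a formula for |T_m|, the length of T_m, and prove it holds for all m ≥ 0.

Claim: |T_m| = 7·2^m − 1.

Base case: |T_0| = 6, and 7·2^0 − 1 = 6.
Assume |T_k| = 7·2^k − 1.
Then |T_{k+1}| = |T_k| + 1 + |T_k| = 2|T_k| + 1 = 2(7·2^k − 1) + 1 = 7·2^{k+1} − 2 + 1 = 7·2^{k+1} − 1.
So the formula holds for k+1, and by induction |T_m| = 7·2^m − 1 for all m ≥ 0.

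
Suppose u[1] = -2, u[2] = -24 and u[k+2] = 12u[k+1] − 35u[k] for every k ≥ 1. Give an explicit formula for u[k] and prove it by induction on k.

Claim: u[k] = -7^k + 5^k.

Base cases: u[1] = -2 and -7^1 + 5^1 = -2; u[2] = -24 and -7^2 + 5^2 = -24.
Assume u[i] = -7^i + 5^i for all 1 ≤ i ≤ j, where j ≥ 2.
Then u[j+1] = 12u[j] − 35u[j−1] = 12·(-7^j + 5^j) − 35·(-7^{j−1} + 5^{j−1}) = -(12·7 − 35)7^{j−1} + (12·5 − 35)5^{j−1} = -49·7^{j−1} + 25·5^{j−1} = -7^{j+1} + 5^{j+1}.
This completes the inductive step, so u[k] = -7^k + 5^k for all k ≥ 1.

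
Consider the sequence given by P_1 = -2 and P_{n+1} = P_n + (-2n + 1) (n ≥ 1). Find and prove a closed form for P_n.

Claim: P_n = -n^2 + 2n − 3.

Base case: P_1 = -2, and -1^2 + 2·1 − 3 = -2.
Assume P_r = -r^2 + 2r − 3.
Then P_{r+1} = P_r + (-2r + 1) = (-r^2 + 2r − 3) + (-2r + 1) = -r^2 − 2,
and -(r+1)^2 + 2·(r+1) − 3 = -r^2 − 2.
Hence P_n = -n^2 + 2n − 3 for every n ≥ 1, by induction.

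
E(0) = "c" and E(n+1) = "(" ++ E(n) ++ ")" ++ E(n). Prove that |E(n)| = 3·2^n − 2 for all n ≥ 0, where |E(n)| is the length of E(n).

Base case: |E(0)| = 1, and 3·2^0 − 2 = 1.
Assume |E(r)| = 3·2^r − 2.
Then |E(r+1)| = 1 + |E(r)| + 1 + |E(r)| = 2|E(r)| + 2 = 2(3·2^r − 2) + 2 = 3·2^{r+1} − 4 + 2 = 3·2^{r+1} − 2.
So the formula holds for r+1, and by induction |E(n)| = 3·2^n − 2 for all n ≥ 0.

|E(n)| = 3·2^n − 2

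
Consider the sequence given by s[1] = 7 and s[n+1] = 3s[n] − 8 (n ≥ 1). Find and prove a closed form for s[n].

Claim: s[n] = 3^n + 4.

Base case: s[1] = 7, and 3^1 + 4 = 3 + 4 = 7.
Assume s[j] = 3^j + 4 for some j ≥ 1.
Then s[j+1] = 3s[j] − 8 = 3·(3^j + 4) − 8 = 3^{j+1} + 12 − 8 = 3^{j+1} + 4.
So the formula holds for j+1, and by induction s[n] = 3^n + 4 for all n ≥ 1.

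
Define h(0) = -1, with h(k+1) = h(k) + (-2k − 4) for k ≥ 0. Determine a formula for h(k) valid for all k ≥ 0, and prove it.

Claim: h(k) = -k^2 − 3k − 1.

Base case: h(0) = -1, and -0^2 − 3·0 − 1 = -1.
Assume h(m) = -m^2 − 3m − 1.
Then h(m+1) = h(m) + (-2m − 4) = (-m^2 − 3m − 1) + (-2m − 4) = -m^2 − 5m − 5,
and -(m+1)^2 − 3·(m+1) − 1 = -m^2 − 5m − 5.
This completes the inductive step, so h(k) = -k^2 − 3k − 1 for all k ≥ 0.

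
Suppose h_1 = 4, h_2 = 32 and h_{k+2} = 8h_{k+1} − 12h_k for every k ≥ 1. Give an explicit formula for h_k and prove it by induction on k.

Claim: h_k = 6^k − 2^k.

Base cases: h_1 = 4 and 6^1 − 2^1 = 4; h_2 = 32 and 6^2 − 2^2 = 32.
Assume h_j = 6^j − 2^j for all 1 ≤ j ≤ m, where m ≥ 2.
Then h_{m+1} = 8h_m − 12h_{m−1} = 8·(6^m − 2^m) − 12·(6^{m−1} − 2^{m−1}) = (8·6 − 12)6^{m−1} − (8·2 − 12)2^{m−1} = 36·6^{m−1} − 4·2^{m−1} = 6^{m+1} − 2^{m+1}.
By strong induction, h_k = 6^k − 2^k for all k ≥ 1.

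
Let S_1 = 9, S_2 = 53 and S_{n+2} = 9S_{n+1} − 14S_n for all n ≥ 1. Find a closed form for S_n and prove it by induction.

Claim: S_n = 2^n + 7^n.

Base cases: S_1 = 9 and 2^1 + 7^1 = 9; S_2 = 53 and 2^2 + 7^2 = 53.
Assume S_i = 2^i + 7^i for all 1 ≤ i ≤ j, where j ≥ 2.
Then S_{j+1} = 9S_j − 14S_{j−1} = 9·(2^j + 7^j) − 14·(2^{j−1} + 7^{j−1}) = (9·2 − 14)2^{j−1} + (9·7 − 14)7^{j−1} = 4·2^{j−1} + 49·7^{j−1} = 2^{j+1} + 7^{j+1}.
This completes the inductive step, so S_n = 2^n + 7^n for all n ≥ 1.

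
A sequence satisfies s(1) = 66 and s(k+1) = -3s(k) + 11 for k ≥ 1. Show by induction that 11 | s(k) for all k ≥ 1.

Base case: s(1) = 66 = 11·6, so 11 | s(1).
Assume 11 | s(j), so s(j) = 11t for some integer t.
Then s(j+1) = -3s(j) + 11 = -3·(11t) + 11 = 11(-3t + 1), so 11 | s(j+1).
By induction, 11 | s(k) for all k ≥ 1.

11 | s(k)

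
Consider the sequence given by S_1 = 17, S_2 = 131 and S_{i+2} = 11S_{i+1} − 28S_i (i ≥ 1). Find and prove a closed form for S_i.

Claim: S_i = 3·7^i − 4^i.

Base cases: S_1 = 17 and 3·7^1 − 4^1 = 17; S_2 = 131 and 3·7^2 − 4^2 = 131.
Assume S_t = 3·7^t − 4^t for all 1 ≤ t ≤ j, where j ≥ 2.
Then S_{j+1} = 11S_j − 28S_{j−1} = 11·(3·7^j − 4^j) − 28·(3·7^{j−1} − 4^{j−1}) = 3·(11·7 − 28)7^{j−1} − (11·4 − 28)4^{j−1} = 147·7^{j−1} − 16·4^{j−1} = 3·7^{j+1} − 4^{j+1}.
So the formula holds for j+1, and by strong induction S_i = 3·7^i − 4^i for all i ≥ 1.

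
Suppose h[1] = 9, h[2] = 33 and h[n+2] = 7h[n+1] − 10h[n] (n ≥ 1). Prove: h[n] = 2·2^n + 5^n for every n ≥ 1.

Base cases: h[1] = 9 and 2·2^1 + 5^1 = 9; h[2] = 33 and 2·2^2 + 5^2 = 33.
Assume h[j] = 2·2^j + 5^j for all 1 ≤ j ≤ m, where m ≥ 2.
Then h[m+1] = 7h[m] − 10h[m−1] = 7·(2·2^m + 5^m) − 10·(2·2^{m−1} + 5^{m−1}) = 2·(7·2 − 10)2^{m−1} + (7·5 − 10)5^{m−1} = 8·2^{m−1} + 25·5^{m−1} = 2·2^{m+1} + 5^{m+1}.
Hence h[n] = 2·2^n + 5^n for every n ≥ 1, by strong induction.

h[n] = 2·2^n + 5^n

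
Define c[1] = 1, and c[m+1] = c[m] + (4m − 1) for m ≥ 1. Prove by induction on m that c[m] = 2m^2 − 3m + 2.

Base case: c[1] = 1, and 2·1^2 − 3·1 + 2 = 1.
Assume c[r] = 2r^2 − 3r + 2.
Then c[r+1] = c[r] + (4r − 1) = (2r^2 − 3r + 2) + (4r − 1) = 2r^2 + r + 1,
and 2·(r+1)^2 − 3·(r+1) + 2 = 2r^2 + r + 1.
This completes the inductive step, so c[m] = 2m^2 − 3m + 2 for all m ≥ 1.

c[m] = 2m^2 − 3m + 2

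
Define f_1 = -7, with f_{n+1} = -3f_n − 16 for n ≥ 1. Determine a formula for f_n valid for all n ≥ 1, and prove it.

Claim: f_n = (-3)^n − 4.

Base case: f_1 = -7, and (-3)^1 − 4 = -3 − 4 = -7.
Assume f_r = (-3)^r − 4 for some r ≥ 1.
Then f_{r+1} = -3f_r − 16 = -3·((-3)^r − 4) − 16 = -3·(-3)^r + 12 − 16 = (-3)^{r+1} − 4.
So the formula holds for r+1, and by induction f_n = (-3)^n − 4 for all n ≥ 1.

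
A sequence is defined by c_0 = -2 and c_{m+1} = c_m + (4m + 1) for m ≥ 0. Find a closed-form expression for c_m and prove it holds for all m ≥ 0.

Claim: c_m = 2m^2 − m − 2.

Base case: c_0 = -2, and 2·0^2 − 0 − 2 = -2.
Assume c_j = 2j^2 − j − 2.
Then c_{j+1} = c_j + (4j + 1) = (2j^2 − j − 2) + (4j + 1) = 2j^2 + 3j − 1,
and 2·(j+1)^2 − (j+1) − 2 = 2j^2 + 3j − 1.
Hence c_m = 2m^2 − m − 2 for every m ≥ 0, by induction.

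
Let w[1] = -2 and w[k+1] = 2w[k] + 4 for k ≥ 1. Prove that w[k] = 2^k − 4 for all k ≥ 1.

Base case: w[1] = -2, and 2^1 − 4 = 2 − 4 = -2.
Assume w[j] = 2^j − 4 for some j ≥ 1.
Then w[j+1] = 2w[j] + 4 = 2·(2^j − 4) + 4 = 2^{j+1} − 8 + 4 = 2^{j+1} − 4.
This completes the inductive step, so w[k] = 2^k − 4 for all k ≥ 1.

w[k] = 2^k − 4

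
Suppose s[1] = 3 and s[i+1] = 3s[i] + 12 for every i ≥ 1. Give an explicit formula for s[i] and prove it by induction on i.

Claim: s[i] = 3^{i+1} − 6.

Base case: s[1] = 3, and 3^{1+1} − 6 = 9 − 6 = 3.
Assume s[j] = 3^{j+1} − 6 for some j ≥ 1.
Then s[j+1] = 3s[j] + 12 = 3·(3^{j+1} − 6) + 12 = 3^{j+2} − 18 + 12 = 3^{j+2} − 6.
By induction, s[i] = 3^{i+1} − 6 for all i ≥ 1.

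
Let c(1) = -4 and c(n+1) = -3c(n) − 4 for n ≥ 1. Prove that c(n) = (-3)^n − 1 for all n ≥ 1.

Base case: c(1) = -4, and (-3)^1 − 1 = -3 − 1 = -4.
Assume c(k) = (-3)^k − 1 for some k ≥ 1.
Then c(k+1) = -3c(k) − 4 = -3·((-3)^k − 1) − 4 = -3·(-3)^k + 3 − 4 = (-3)^{k+1} − 1.
Hence c(n) = (-3)^n − 1 for every n ≥ 1, by induction.

c(n) = (-3)^n − 1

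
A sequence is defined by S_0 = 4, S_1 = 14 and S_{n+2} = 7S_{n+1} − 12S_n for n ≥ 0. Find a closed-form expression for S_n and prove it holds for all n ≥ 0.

Claim: S_n = 2·4^n + 2·3^n.

Base cases: S_0 = 4 and 2·4^0 + 2·3^0 = 4; S_1 = 14 and 2·4^1 + 2·3^1 = 14.
Assume S_i = 2·4^i + 2·3^i for all 0 ≤ i ≤ j, where j ≥ 1.
Then S_{j+1} = 7S_j − 12S_{j−1} = 7·(2·4^j + 2·3^j) − 12·(2·4^{j−1} + 2·3^{j−1}) = 2·(7·4 − 12)4^{j−1} + 2·(7·3 − 12)3^{j−1} = 32·4^{j−1} + 18·3^{j−1} = 2·4^{j+1} + 2·3^{j+1}.
This completes the inductive step, so S_n = 2·4^n + 2·3^n for all n ≥ 0.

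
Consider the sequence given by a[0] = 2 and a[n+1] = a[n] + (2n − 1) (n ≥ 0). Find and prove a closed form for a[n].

Claim: a[n] = n^2 − 2n + 2.

Base case: a[0] = 2, and 0^2 − 2·0 + 2 = 2.
Assume a[j] = j^2 − 2j + 2.
Then a[j+1] = a[j] + (2j − 1) = (j^2 − 2j + 2) + (2j − 1) = j^2 + 1,
and (j+1)^2 − 2·(j+1) + 2 = j^2 + 1.
This completes the inductive step, so a[n] = n^2 − 2n + 2 for all n ≥ 0.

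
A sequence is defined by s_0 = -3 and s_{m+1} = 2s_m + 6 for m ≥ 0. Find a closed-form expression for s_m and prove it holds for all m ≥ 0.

Claim: s_m = 3·2^m − 6.

Base case: s_0 = -3, and 3·2^0 − 6 = 3 − 6 = -3.
Assume s_k = 3·2^k − 6 for some k ≥ 0.
Then s_{k+1} = 2s_k + 6 = 2·(3·2^k − 6) + 6 = 6·2^k − 12 + 6 = 3·2^{k+1} − 6.
This completes the inductive step, so s_m = 3·2^m − 6 for all m ≥ 0.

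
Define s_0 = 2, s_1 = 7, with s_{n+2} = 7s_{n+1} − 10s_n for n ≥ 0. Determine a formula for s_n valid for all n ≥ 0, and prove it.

Claim: s_n = 2^n + 5^n.

Base cases: s_0 = 2 and 2^0 + 5^0 = 2; s_1 = 7 and 2^1 + 5^1 = 7.
Assume s_i = 2^i + 5^i for all 0 ≤ i ≤ j, where j ≥ 1.
Then s_{j+1} = 7s_j − 10s_{j−1} = 7·(2^j + 5^j) − 10·(2^{j−1} + 5^{j−1}) = (7·2 − 10)2^{j−1} + (7·5 − 10)5^{j−1} = 4·2^{j−1} + 25·5^{j−1} = 2^{j+1} + 5^{j+1}.
So the formula holds for j+1, and by strong induction s_n = 2^n + 5^n for all n ≥ 0.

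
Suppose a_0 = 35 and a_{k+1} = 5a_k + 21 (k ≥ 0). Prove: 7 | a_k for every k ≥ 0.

Base case: a_0 = 35 = 7·5, so 7 | a_0.
Assume 7 | a_r, so a_r = 7t for some integer t.
Then a_{r+1} = 5a_r + 21 = 5·(7t) + 21 = 7(5t + 3), so 7 | a_{r+1}.
Hence 7 | a_k for every k ≥ 0, by induction.

7 | a_k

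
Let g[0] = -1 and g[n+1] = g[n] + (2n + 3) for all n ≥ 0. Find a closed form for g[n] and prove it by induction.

Claim: g[n] = n^2 + 2n − 1.

Base case: g[0] = -1, and 0^2 + 2·0 − 1 = -1.
Assume g[k] = k^2 + 2k − 1.
Then g[k+1] = g[k] + (2k + 3) = (k^2 + 2k − 1) + (2k + 3) = k^2 + 4k + 2,
and (k+1)^2 + 2·(k+1) − 1 = k^2 + 4k + 2.
This completes the inductive step, so g[n] = n^2 + 2n − 1 for all n ≥ 0.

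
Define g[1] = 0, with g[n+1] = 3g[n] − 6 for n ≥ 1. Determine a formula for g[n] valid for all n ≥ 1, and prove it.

Claim: g[n] = -3^n + 3.

Base case: g[1] = 0, and -3^1 + 3 = -3 + 3 = 0.
Assume g[j] = -3^j + 3 for some j ≥ 1.
Then g[j+1] = 3g[j] − 6 = 3·(-3^j + 3) − 6 = -3^{j+1} + 9 − 6 = -3^{j+1} + 3.
By induction, g[n] = -3^n + 3 for all n ≥ 1.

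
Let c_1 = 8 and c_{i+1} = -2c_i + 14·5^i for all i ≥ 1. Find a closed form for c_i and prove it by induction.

Claim: c_i = (-2)^i + 2·5^i.

Base case: c_1 = 8, and (-2)^1 + 2·5^1 = -2 + 10 = 8.
Assume c_k = (-2)^k + 2·5^k for some k ≥ 1.
Then c_{k+1} = -2c_k + 14·5^k = -2·((-2)^k + 2·5^k) + 14·5^k = (-2)^{k+1} − 4·5^k + 14·5^k = (-2)^{k+1} + 10·5^k = (-2)^{k+1} + 2·5^{k+1}.
So the formula holds for k+1, and by induction c_i = (-2)^i + 2·5^i for all i ≥ 1.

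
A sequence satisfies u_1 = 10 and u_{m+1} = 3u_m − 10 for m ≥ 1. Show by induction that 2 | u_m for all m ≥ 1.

Base case: u_1 = 10 = 2·5, so 2 | u_1.
Assume 2 | u_r, so u_r = 2t for some integer t.
Then u_{r+1} = 3u_r − 10 = 3·(2t) − 10 = 2(3t − 5), so 2 | u_{r+1}.
So the property holds for r+1, and by induction 2 | u_m for all m ≥ 1.

2 | u_m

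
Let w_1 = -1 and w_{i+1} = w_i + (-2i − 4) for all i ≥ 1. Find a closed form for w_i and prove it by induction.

Claim: w_i = -i^2 − 3i + 3.

Base case: w_1 = -1, and -1^2 − 3·1 + 3 = -1.
Assume w_j = -j^2 − 3j + 3.
Then w_{j+1} = w_j + (-2j − 4) = (-j^2 − 3j + 3) + (-2j − 4) = -j^2 − 5j − 1,
and -(j+1)^2 − 3·(j+1) + 3 = -j^2 − 5j − 1.
By induction, w_i = -i^2 − 3i + 3 for all i ≥ 1.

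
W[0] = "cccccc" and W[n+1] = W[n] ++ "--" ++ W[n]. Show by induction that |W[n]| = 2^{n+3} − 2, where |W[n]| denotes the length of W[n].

Base case: |W[0]| = 6, and 2^{0+3} − 2 = 6.
Assume |W[j]| = 2^{j+3} − 2.
Then |W[j+1]| = |W[j]| + 2 + |W[j]| = 2|W[j]| + 2 = 2(2^{j+3} − 2) + 2 = 2^{j+1+3} − 4 + 2 = 2^{j+1+3} − 2.
By induction, |W[n]| = 2^{n+3} − 2 for all n ≥ 0.

|W[n]| = 2^{n+3} − 2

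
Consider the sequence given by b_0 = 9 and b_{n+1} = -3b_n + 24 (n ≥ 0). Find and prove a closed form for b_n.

Claim: b_n = 3·(-3)^n + 6.

Base case: b_0 = 9, and 3·(-3)^0 + 6 = 3 + 6 = 9.
Assume b_r = 3·(-3)^r + 6 for some r ≥ 0.
Then b_{r+1} = -3b_r + 24 = -3·(3·(-3)^r + 6) + 24 = -9·(-3)^r − 18 + 24 = 3·(-3)^{r+1} + 6.
So the formula holds for r+1, and by induction b_n = 3·(-3)^n + 6 for all n ≥ 0.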